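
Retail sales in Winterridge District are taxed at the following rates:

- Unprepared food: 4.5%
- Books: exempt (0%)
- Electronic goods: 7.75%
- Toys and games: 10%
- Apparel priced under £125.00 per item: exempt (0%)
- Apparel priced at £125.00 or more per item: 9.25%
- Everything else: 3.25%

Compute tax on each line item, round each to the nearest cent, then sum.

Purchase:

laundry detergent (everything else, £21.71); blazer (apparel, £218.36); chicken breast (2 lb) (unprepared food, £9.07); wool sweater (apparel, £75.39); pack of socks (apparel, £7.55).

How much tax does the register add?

Laundry detergent £21.71: everything else → 3.25% → £0.71
Blazer £218.36: apparel, £125.00 or more → 9.25% → £20.20
Chicken breast (2 lb) £9.07: unprepared food → 4.5% → £0.41
Wool sweater £75.39: apparel, under £125.00 → 0% → £0.00
Pack of socks £7.55: apparel, under £125.00 → 0% → £0.00
Total tax = £0.71 + £20.20 + £0.41 = £21.32

£21.32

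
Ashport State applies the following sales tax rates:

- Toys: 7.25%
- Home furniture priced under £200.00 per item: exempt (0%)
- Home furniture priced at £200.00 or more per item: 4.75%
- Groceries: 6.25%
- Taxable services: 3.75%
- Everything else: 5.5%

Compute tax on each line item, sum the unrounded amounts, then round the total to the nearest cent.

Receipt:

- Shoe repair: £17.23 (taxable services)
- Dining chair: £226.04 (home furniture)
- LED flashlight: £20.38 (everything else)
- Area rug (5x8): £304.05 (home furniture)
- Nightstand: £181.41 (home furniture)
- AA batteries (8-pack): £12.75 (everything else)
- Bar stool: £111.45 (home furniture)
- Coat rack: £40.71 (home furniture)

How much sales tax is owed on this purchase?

Shoe repair £17.23: taxable services → 3.75% → £0.646125
Dining chair £226.04: home furniture, £200.00 or more → 4.75% → £10.7369
LED flashlight £20.38: everything else → 5.5% → £1.1209
Area rug (5x8) £304.05: home furniture, £200.00 or more → 4.75% → £14.442375
Nightstand £181.41: home furniture, under £200.00 → 0% → £0.00
AA batteries (8-pack) £12.75: everything else → 5.5% → £0.70125
Bar stool £111.45: home furniture, under £200.00 → 0% → £0.00
Coat rack £40.71: home furniture, under £200.00 → 0% → £0.00
Unrounded tax sum = £27.64755 → £27.65

£27.65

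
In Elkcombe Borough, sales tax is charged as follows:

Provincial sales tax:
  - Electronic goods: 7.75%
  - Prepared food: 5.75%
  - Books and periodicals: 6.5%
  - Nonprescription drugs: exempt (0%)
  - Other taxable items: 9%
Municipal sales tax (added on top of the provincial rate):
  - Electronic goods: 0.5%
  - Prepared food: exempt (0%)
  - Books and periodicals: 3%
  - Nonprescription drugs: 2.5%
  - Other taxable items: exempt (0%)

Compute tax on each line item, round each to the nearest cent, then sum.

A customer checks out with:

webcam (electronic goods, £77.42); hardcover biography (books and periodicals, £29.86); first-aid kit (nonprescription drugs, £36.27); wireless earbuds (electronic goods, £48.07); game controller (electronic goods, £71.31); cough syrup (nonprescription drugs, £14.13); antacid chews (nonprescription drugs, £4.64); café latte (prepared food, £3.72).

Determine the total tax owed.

£20.67

Webcam £77.42: electronic goods → 7.75% + 0.5% municipal = 8.25% → £6.39
Hardcover biography £29.86: books and periodicals → 6.5% + 3% municipal = 9.5% → £2.84
First-aid kit £36.27: nonprescription drugs → 0% + 2.5% municipal = 2.5% → £0.91
Wireless earbuds £48.07: electronic goods → 7.75% + 0.5% municipal = 8.25% → £3.97
Game controller £71.31: electronic goods → 7.75% + 0.5% municipal = 8.25% → £5.88
Cough syrup £14.13: nonprescription drugs → 0% + 2.5% municipal = 2.5% → £0.35
Antacid chews £4.64: nonprescription drugs → 0% + 2.5% municipal = 2.5% → £0.12
Café latte £3.72: prepared food → 5.75% + 0% municipal = 5.75% → £0.21
Total tax = £6.39 + £2.84 + £0.91 + £3.97 + £5.88 + £0.35 + £0.12 + £0.21 = £20.67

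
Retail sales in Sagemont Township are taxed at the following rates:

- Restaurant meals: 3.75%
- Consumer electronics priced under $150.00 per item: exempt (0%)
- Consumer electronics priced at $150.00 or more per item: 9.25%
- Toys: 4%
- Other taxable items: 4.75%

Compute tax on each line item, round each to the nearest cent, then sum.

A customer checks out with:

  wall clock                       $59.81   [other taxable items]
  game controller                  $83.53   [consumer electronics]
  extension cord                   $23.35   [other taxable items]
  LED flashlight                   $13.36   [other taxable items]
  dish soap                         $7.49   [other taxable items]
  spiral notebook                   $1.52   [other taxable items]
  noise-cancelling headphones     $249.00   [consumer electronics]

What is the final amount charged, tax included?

Wall clock $59.81: other taxable items → 4.75% → $2.84
Game controller $83.53: consumer electronics, under $150.00 → 0% → $0.00
Extension cord $23.35: other taxable items → 4.75% → $1.11
LED flashlight $13.36: other taxable items → 4.75% → $0.63
Dish soap $7.49: other taxable items → 4.75% → $0.36
Spiral notebook $1.52: other taxable items → 4.75% → $0.07
Noise-cancelling headphones $249.00: consumer electronics, $150.00 or more → 9.25% → $23.03
Subtotal = $438.06; tax = $28.04; total due = $466.10

$466.10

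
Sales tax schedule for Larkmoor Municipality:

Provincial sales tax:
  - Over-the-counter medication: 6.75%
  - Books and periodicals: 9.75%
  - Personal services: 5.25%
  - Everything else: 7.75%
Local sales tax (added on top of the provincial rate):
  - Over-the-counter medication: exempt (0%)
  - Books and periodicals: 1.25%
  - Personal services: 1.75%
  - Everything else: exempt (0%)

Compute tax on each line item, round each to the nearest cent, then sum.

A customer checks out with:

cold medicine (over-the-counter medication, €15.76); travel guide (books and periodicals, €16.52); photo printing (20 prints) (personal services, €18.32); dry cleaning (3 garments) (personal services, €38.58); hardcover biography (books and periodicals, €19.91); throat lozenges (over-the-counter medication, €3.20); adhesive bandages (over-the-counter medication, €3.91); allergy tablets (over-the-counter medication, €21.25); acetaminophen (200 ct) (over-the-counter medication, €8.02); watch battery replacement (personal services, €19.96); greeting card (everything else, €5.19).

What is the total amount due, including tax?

Cold medicine €15.76: over-the-counter medication → 6.75% + 0% local = 6.75% → €1.06
Travel guide €16.52: books and periodicals → 9.75% + 1.25% local = 11% → €1.82
Photo printing (20 prints) €18.32: personal services → 5.25% + 1.75% local = 7% → €1.28
Dry cleaning (3 garments) €38.58: personal services → 5.25% + 1.75% local = 7% → €2.70
Hardcover biography €19.91: books and periodicals → 9.75% + 1.25% local = 11% → €2.19
Throat lozenges €3.20: over-the-counter medication → 6.75% + 0% local = 6.75% → €0.22
Adhesive bandages €3.91: over-the-counter medication → 6.75% + 0% local = 6.75% → €0.26
Allergy tablets €21.25: over-the-counter medication → 6.75% + 0% local = 6.75% → €1.43
Acetaminophen (200 ct) €8.02: over-the-counter medication → 6.75% + 0% local = 6.75% → €0.54
Watch battery replacement €19.96: personal services → 5.25% + 1.75% local = 7% → €1.40
Greeting card €5.19: everything else → 7.75% + 0% local = 7.75% → €0.40
Subtotal = €170.62; tax = €13.30; total due = €183.92

€183.92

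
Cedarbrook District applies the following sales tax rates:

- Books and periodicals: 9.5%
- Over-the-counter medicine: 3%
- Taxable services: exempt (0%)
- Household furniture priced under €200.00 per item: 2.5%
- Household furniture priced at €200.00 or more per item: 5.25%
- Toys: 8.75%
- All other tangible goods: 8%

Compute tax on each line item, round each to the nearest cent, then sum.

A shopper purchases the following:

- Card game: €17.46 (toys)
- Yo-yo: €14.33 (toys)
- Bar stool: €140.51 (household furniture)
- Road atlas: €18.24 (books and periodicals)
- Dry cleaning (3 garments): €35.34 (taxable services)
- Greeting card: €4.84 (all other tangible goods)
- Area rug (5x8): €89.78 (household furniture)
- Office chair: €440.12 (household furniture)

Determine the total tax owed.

Card game €17.46: toys → 8.75% → €1.53
Yo-yo €14.33: toys → 8.75% → €1.25
Bar stool €140.51: household furniture, under €200.00 → 2.5% → €3.51
Road atlas €18.24: books and periodicals → 9.5% → €1.73
Dry cleaning (3 garments) €35.34: taxable services → 0% → €0.00
Greeting card €4.84: all other tangible goods → 8% → €0.39
Area rug (5x8) €89.78: household furniture, under €200.00 → 2.5% → €2.24
Office chair €440.12: household furniture, €200.00 or more → 5.25% → €23.11
Total tax = €1.53 + €1.25 + €3.51 + €1.73 + €0.39 + €2.24 + €23.11 = €33.76

€33.76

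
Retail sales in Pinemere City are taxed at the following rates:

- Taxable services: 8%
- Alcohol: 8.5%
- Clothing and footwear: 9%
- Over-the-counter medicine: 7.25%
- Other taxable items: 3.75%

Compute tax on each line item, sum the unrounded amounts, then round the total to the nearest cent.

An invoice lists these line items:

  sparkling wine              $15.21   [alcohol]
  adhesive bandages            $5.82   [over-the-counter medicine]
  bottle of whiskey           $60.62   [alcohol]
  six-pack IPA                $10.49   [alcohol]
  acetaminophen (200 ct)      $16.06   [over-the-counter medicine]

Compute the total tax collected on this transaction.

$8.92

Sparkling wine $15.21: alcohol → 8.5% → $1.29285
Adhesive bandages $5.82: over-the-counter medicine → 7.25% → $0.42195
Bottle of whiskey $60.62: alcohol → 8.5% → $5.1527
Six-pack IPA $10.49: alcohol → 8.5% → $0.89165
Acetaminophen (200 ct) $16.06: over-the-counter medicine → 7.25% → $1.16435
Unrounded tax sum = $8.9235 → $8.92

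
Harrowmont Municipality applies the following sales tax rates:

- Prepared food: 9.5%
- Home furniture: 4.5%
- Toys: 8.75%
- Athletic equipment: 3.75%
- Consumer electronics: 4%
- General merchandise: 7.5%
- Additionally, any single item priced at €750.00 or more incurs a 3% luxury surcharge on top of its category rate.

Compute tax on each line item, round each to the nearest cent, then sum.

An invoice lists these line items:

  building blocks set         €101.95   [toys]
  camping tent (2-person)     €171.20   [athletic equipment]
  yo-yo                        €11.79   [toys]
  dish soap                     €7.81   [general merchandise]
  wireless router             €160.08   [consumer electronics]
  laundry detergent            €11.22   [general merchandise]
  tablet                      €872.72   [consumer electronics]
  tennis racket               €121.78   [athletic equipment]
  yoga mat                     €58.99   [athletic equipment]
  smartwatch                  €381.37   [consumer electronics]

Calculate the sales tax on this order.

€107.32

Building blocks set €101.95: toys → 8.75% → €8.92
Camping tent (2-person) €171.20: athletic equipment → 3.75% → €6.42
Yo-yo €11.79: toys → 8.75% → €1.03
Dish soap €7.81: general merchandise → 7.5% → €0.59
Wireless router €160.08: consumer electronics → 4% → €6.40
Laundry detergent €11.22: general merchandise → 7.5% → €0.84
Tablet €872.72: consumer electronics → 4% + 3% surcharge = 7% → €61.09
Tennis racket €121.78: athletic equipment → 3.75% → €4.57
Yoga mat €58.99: athletic equipment → 3.75% → €2.21
Smartwatch €381.37: consumer electronics → 4% → €15.25
Total tax = €8.92 + €6.42 + €1.03 + €0.59 + €6.40 + €0.84 + €61.09 + €4.57 + €2.21 + €15.25 = €107.32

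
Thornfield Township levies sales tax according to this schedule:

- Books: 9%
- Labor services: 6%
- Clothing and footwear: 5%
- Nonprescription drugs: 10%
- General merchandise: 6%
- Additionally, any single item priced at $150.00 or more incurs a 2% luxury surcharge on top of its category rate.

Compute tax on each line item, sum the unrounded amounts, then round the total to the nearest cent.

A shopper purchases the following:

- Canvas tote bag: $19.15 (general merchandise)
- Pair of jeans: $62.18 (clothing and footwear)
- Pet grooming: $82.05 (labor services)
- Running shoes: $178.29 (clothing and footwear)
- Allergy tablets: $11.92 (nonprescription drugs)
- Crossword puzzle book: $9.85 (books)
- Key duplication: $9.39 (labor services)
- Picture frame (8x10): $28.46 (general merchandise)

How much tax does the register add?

Canvas tote bag $19.15: general merchandise → 6% → $1.149
Pair of jeans $62.18: clothing and footwear → 5% → $3.109
Pet grooming $82.05: labor services → 6% → $4.923
Running shoes $178.29: clothing and footwear → 5% + 2% surcharge = 7% → $12.4803
Allergy tablets $11.92: nonprescription drugs → 10% → $1.192
Crossword puzzle book $9.85: books → 9% → $0.8865
Key duplication $9.39: labor services → 6% → $0.5634
Picture frame (8x10) $28.46: general merchandise → 6% → $1.7076
Unrounded tax sum = $26.0108 → $26.01

$26.01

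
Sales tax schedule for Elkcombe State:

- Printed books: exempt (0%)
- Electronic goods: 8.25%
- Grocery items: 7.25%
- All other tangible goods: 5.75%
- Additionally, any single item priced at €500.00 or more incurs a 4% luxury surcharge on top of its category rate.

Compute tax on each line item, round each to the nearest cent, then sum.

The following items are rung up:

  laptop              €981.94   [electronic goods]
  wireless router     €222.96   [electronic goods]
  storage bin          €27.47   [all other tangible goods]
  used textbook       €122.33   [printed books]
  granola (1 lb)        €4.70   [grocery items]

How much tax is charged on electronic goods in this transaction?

€138.68

Laptop €981.94: electronic goods → 8.25% + 4% surcharge = 12.25% → €120.29
Wireless router €222.96: electronic goods → 8.25% → €18.39
Tax on electronic goods = €120.29 + €18.39 = €138.68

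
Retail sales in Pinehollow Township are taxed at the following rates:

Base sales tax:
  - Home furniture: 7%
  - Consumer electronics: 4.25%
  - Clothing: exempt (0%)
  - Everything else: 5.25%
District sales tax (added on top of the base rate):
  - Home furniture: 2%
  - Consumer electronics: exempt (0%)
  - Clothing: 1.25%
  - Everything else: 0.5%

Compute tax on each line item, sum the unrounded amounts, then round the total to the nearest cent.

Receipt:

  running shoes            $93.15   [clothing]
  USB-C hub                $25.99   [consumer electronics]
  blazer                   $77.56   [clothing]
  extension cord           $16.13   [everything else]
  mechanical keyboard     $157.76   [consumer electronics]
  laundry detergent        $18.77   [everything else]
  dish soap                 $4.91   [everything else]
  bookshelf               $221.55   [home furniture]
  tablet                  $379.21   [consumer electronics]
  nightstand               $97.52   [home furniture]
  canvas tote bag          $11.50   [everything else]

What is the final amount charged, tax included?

$1161.78

Running shoes $93.15: clothing → 0% + 1.25% district = 1.25% → $1.164375
USB-C hub $25.99: consumer electronics → 4.25% + 0% district = 4.25% → $1.104575
Blazer $77.56: clothing → 0% + 1.25% district = 1.25% → $0.9695
Extension cord $16.13: everything else → 5.25% + 0.5% district = 5.75% → $0.927475
Mechanical keyboard $157.76: consumer electronics → 4.25% + 0% district = 4.25% → $6.7048
Laundry detergent $18.77: everything else → 5.25% + 0.5% district = 5.75% → $1.079275
Dish soap $4.91: everything else → 5.25% + 0.5% district = 5.75% → $0.282325
Bookshelf $221.55: home furniture → 7% + 2% district = 9% → $19.9395
Tablet $379.21: consumer electronics → 4.25% + 0% district = 4.25% → $16.116425
Nightstand $97.52: home furniture → 7% + 2% district = 9% → $8.7768
Canvas tote bag $11.50: everything else → 5.25% + 0.5% district = 5.75% → $0.66125
Subtotal = $1104.05; unrounded tax = $57.7263 → $57.73; total due = $1161.78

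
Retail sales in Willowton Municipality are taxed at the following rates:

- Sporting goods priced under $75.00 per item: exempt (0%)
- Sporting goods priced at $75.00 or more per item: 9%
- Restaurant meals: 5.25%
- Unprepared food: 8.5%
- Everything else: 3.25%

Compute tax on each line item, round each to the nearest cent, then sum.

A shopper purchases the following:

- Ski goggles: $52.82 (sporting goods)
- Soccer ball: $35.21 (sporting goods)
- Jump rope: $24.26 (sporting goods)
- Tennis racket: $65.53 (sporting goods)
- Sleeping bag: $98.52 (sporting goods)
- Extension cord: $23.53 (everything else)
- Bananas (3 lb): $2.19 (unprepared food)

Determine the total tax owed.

$9.82

Ski goggles $52.82: sporting goods, under $75.00 → 0% → $0.00
Soccer ball $35.21: sporting goods, under $75.00 → 0% → $0.00
Jump rope $24.26: sporting goods, under $75.00 → 0% → $0.00
Tennis racket $65.53: sporting goods, under $75.00 → 0% → $0.00
Sleeping bag $98.52: sporting goods, $75.00 or more → 9% → $8.87
Extension cord $23.53: everything else → 3.25% → $0.76
Bananas (3 lb) $2.19: unprepared food → 8.5% → $0.19
Total tax = $8.87 + $0.76 + $0.19 = $9.82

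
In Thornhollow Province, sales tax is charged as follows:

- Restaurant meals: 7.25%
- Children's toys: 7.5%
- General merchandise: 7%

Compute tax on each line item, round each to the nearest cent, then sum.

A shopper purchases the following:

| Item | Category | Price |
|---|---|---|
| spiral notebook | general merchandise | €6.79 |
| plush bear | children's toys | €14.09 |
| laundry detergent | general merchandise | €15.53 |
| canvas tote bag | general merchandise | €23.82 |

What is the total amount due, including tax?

Spiral notebook €6.79: general merchandise → 7% → €0.48
Plush bear €14.09: children's toys → 7.5% → €1.06
Laundry detergent €15.53: general merchandise → 7% → €1.09
Canvas tote bag €23.82: general merchandise → 7% → €1.67
Subtotal = €60.23; tax = €4.30; total due = €64.53

€64.53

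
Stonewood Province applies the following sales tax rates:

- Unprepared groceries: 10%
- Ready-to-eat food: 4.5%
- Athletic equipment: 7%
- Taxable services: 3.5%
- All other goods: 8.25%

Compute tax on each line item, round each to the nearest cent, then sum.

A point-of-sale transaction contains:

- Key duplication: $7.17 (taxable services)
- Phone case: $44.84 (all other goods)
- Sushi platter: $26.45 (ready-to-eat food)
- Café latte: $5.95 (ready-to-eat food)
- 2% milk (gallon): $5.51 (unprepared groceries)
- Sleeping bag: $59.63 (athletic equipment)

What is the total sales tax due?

Key duplication $7.17: taxable services → 3.5% → $0.25
Phone case $44.84: all other goods → 8.25% → $3.70
Sushi platter $26.45: ready-to-eat food → 4.5% → $1.19
Café latte $5.95: ready-to-eat food → 4.5% → $0.27
2% milk (gallon) $5.51: unprepared groceries → 10% → $0.55
Sleeping bag $59.63: athletic equipment → 7% → $4.17
Total tax = $0.25 + $3.70 + $1.19 + $0.27 + $0.55 + $4.17 = $10.13

$10.13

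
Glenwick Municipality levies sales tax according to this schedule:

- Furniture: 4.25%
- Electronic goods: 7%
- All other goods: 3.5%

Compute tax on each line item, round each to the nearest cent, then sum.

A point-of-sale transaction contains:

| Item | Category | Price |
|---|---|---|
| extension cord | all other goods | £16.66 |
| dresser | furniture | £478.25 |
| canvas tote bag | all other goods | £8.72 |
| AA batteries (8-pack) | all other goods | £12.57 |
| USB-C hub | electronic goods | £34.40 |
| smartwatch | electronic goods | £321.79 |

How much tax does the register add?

£46.60

Extension cord £16.66: all other goods → 3.5% → £0.58
Dresser £478.25: furniture → 4.25% → £20.33
Canvas tote bag £8.72: all other goods → 3.5% → £0.31
AA batteries (8-pack) £12.57: all other goods → 3.5% → £0.44
USB-C hub £34.40: electronic goods → 7% → £2.41
Smartwatch £321.79: electronic goods → 7% → £22.53
Total tax = £0.58 + £20.33 + £0.31 + £0.44 + £2.41 + £22.53 = £46.60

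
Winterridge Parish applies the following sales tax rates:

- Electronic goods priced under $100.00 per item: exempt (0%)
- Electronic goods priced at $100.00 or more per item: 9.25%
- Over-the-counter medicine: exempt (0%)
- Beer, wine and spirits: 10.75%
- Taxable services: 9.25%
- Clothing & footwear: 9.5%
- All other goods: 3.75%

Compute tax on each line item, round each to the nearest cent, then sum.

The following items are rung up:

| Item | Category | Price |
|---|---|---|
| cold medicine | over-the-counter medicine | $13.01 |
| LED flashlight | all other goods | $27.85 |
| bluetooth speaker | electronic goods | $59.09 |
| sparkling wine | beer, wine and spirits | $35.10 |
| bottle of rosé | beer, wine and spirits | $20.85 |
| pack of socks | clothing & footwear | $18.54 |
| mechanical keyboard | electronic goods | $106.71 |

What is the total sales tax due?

Cold medicine $13.01: over-the-counter medicine → 0% → $0.00
LED flashlight $27.85: all other goods → 3.75% → $1.04
Bluetooth speaker $59.09: electronic goods, under $100.00 → 0% → $0.00
Sparkling wine $35.10: beer, wine and spirits → 10.75% → $3.77
Bottle of rosé $20.85: beer, wine and spirits → 10.75% → $2.24
Pack of socks $18.54: clothing & footwear → 9.5% → $1.76
Mechanical keyboard $106.71: electronic goods, $100.00 or more → 9.25% → $9.87
Total tax = $1.04 + $3.77 + $2.24 + $1.76 + $9.87 = $18.68

$18.68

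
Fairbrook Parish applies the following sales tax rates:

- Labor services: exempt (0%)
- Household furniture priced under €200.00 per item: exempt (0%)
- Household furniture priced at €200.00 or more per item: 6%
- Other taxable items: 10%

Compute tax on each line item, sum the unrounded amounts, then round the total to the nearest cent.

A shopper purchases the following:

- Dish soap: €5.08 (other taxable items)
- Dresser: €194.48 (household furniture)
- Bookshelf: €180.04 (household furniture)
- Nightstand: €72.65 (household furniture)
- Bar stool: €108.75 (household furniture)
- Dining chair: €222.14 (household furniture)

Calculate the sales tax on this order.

Dish soap €5.08: other taxable items → 10% → €0.508
Dresser €194.48: household furniture, under €200.00 → 0% → €0.00
Bookshelf €180.04: household furniture, under €200.00 → 0% → €0.00
Nightstand €72.65: household furniture, under €200.00 → 0% → €0.00
Bar stool €108.75: household furniture, under €200.00 → 0% → €0.00
Dining chair €222.14: household furniture, €200.00 or more → 6% → €13.3284
Unrounded tax sum = €13.8364 → €13.84

€13.84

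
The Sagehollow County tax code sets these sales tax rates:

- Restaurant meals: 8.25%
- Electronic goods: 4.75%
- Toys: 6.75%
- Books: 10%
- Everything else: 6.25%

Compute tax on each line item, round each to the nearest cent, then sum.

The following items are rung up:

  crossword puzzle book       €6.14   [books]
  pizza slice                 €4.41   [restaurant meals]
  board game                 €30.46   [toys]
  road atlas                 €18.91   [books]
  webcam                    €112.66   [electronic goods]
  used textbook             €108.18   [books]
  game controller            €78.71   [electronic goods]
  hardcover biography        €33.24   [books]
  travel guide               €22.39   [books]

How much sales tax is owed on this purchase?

€30.39

Crossword puzzle book €6.14: books → 10% → €0.61
Pizza slice €4.41: restaurant meals → 8.25% → €0.36
Board game €30.46: toys → 6.75% → €2.06
Road atlas €18.91: books → 10% → €1.89
Webcam €112.66: electronic goods → 4.75% → €5.35
Used textbook €108.18: books → 10% → €10.82
Game controller €78.71: electronic goods → 4.75% → €3.74
Hardcover biography €33.24: books → 10% → €3.32
Travel guide €22.39: books → 10% → €2.24
Total tax = €0.61 + €0.36 + €2.06 + €1.89 + €5.35 + €10.82 + €3.74 + €3.32 + €2.24 = €30.39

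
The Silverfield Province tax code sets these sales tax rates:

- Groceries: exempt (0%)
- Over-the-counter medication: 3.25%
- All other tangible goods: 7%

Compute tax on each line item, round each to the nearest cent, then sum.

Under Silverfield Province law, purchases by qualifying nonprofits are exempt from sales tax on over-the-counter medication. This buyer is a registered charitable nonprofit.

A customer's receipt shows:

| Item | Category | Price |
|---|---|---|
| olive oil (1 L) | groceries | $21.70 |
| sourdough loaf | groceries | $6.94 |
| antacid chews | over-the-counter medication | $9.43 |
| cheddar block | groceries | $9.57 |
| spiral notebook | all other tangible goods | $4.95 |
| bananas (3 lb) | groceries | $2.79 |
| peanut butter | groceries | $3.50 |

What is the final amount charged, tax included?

Olive oil (1 L) $21.70: groceries → 0% → $0.00
Sourdough loaf $6.94: groceries → 0% → $0.00
Antacid chews $9.43: over-the-counter medication, buyer-exempt → 0% → $0.00
Cheddar block $9.57: groceries → 0% → $0.00
Spiral notebook $4.95: all other tangible goods → 7% → $0.35
Bananas (3 lb) $2.79: groceries → 0% → $0.00
Peanut butter $3.50: groceries → 0% → $0.00
Subtotal = $58.88; tax = $0.35; total due = $59.23

$59.23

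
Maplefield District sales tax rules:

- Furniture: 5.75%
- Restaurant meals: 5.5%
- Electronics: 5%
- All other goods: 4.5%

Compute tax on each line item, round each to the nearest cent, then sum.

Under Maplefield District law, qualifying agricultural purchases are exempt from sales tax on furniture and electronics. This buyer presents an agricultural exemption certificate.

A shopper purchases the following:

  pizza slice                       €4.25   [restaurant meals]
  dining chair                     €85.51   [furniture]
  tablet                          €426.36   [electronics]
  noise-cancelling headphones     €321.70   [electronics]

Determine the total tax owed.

Pizza slice €4.25: restaurant meals → 5.5% → €0.23
Dining chair €85.51: furniture, buyer-exempt → 0% → €0.00
Tablet €426.36: electronics, buyer-exempt → 0% → €0.00
Noise-cancelling headphones €321.70: electronics, buyer-exempt → 0% → €0.00
Total tax = €0.23

€0.23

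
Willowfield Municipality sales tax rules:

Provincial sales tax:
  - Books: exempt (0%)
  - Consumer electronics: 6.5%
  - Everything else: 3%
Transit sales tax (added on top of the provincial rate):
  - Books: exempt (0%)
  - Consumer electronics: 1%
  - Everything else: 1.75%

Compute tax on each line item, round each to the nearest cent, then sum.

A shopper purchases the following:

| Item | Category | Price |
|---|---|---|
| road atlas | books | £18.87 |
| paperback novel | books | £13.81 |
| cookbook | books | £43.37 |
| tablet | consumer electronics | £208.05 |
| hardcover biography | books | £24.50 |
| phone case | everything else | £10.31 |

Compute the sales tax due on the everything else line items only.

£0.49

Phone case £10.31: everything else → 3% + 1.75% transit = 4.75% → £0.49
Tax on everything else = £0.49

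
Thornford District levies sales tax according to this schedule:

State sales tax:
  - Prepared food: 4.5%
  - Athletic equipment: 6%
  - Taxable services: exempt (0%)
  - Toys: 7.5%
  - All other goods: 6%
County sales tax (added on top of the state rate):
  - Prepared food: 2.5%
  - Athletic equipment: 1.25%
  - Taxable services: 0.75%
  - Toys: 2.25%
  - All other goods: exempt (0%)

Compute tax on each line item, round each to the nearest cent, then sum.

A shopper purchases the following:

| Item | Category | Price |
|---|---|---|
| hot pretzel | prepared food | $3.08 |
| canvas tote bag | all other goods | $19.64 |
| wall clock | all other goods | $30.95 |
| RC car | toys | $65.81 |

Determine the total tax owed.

Hot pretzel $3.08: prepared food → 4.5% + 2.5% county = 7% → $0.22
Canvas tote bag $19.64: all other goods → 6% + 0% county = 6% → $1.18
Wall clock $30.95: all other goods → 6% + 0% county = 6% → $1.86
RC car $65.81: toys → 7.5% + 2.25% county = 9.75% → $6.42
Total tax = $0.22 + $1.18 + $1.86 + $6.42 = $9.68

$9.68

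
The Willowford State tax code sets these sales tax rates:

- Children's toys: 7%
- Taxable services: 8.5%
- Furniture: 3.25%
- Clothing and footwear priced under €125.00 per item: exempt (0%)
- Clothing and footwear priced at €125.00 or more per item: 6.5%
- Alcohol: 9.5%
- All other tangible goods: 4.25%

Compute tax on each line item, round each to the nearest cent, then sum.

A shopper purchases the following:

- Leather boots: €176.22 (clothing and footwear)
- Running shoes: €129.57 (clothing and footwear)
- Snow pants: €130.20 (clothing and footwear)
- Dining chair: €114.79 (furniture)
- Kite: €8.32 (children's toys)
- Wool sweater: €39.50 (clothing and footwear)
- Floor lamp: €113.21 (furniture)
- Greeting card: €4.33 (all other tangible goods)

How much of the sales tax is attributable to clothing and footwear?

Leather boots €176.22: clothing and footwear, €125.00 or more → 6.5% → €11.45
Running shoes €129.57: clothing and footwear, €125.00 or more → 6.5% → €8.42
Snow pants €130.20: clothing and footwear, €125.00 or more → 6.5% → €8.46
Wool sweater €39.50: clothing and footwear, under €125.00 → 0% → €0.00
Tax on clothing and footwear = €11.45 + €8.42 + €8.46 + €0.00 = €28.33

€28.33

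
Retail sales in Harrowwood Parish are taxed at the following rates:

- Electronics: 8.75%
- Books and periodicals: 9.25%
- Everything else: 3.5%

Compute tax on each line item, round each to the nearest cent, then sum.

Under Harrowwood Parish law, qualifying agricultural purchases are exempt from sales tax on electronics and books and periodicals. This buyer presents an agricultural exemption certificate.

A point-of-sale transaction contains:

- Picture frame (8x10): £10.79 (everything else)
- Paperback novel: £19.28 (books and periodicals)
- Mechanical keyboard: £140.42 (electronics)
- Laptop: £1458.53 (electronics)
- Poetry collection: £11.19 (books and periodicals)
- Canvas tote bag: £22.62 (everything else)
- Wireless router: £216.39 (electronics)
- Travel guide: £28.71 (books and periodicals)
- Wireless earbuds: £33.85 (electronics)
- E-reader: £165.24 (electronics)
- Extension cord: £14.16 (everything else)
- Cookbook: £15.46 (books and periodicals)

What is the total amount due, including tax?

Picture frame (8x10) £10.79: everything else → 3.5% → £0.38
Paperback novel £19.28: books and periodicals, buyer-exempt → 0% → £0.00
Mechanical keyboard £140.42: electronics, buyer-exempt → 0% → £0.00
Laptop £1458.53: electronics, buyer-exempt → 0% → £0.00
Poetry collection £11.19: books and periodicals, buyer-exempt → 0% → £0.00
Canvas tote bag £22.62: everything else → 3.5% → £0.79
Wireless router £216.39: electronics, buyer-exempt → 0% → £0.00
Travel guide £28.71: books and periodicals, buyer-exempt → 0% → £0.00
Wireless earbuds £33.85: electronics, buyer-exempt → 0% → £0.00
E-reader £165.24: electronics, buyer-exempt → 0% → £0.00
Extension cord £14.16: everything else → 3.5% → £0.50
Cookbook £15.46: books and periodicals, buyer-exempt → 0% → £0.00
Subtotal = £2136.64; tax = £1.67; total due = £2138.31

£2138.31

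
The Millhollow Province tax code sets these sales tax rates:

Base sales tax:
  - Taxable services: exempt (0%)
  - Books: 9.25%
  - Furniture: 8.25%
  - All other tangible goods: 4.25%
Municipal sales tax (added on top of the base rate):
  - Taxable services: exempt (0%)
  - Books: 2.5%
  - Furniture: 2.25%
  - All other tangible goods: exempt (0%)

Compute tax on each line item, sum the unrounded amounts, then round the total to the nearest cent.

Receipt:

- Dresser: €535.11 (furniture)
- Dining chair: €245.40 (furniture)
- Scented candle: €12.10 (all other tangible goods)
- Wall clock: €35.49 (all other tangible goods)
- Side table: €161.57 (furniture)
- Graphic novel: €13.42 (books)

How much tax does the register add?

Dresser €535.11: furniture → 8.25% + 2.25% municipal = 10.5% → €56.18655
Dining chair €245.40: furniture → 8.25% + 2.25% municipal = 10.5% → €25.767
Scented candle €12.10: all other tangible goods → 4.25% + 0% municipal = 4.25% → €0.51425
Wall clock €35.49: all other tangible goods → 4.25% + 0% municipal = 4.25% → €1.508325
Side table €161.57: furniture → 8.25% + 2.25% municipal = 10.5% → €16.96485
Graphic novel €13.42: books → 9.25% + 2.5% municipal = 11.75% → €1.57685
Unrounded tax sum = €102.517825 → €102.52

€102.52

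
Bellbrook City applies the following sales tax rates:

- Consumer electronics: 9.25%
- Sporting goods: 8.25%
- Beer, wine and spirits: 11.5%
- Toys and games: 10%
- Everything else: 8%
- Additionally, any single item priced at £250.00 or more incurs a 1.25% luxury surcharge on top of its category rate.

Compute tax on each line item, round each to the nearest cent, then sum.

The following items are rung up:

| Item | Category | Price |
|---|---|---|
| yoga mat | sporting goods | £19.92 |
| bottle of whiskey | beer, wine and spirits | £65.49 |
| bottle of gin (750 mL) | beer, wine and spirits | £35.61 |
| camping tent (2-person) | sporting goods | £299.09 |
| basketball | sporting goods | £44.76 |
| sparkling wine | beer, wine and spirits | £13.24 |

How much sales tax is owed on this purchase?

£46.89

Yoga mat £19.92: sporting goods → 8.25% → £1.64
Bottle of whiskey £65.49: beer, wine and spirits → 11.5% → £7.53
Bottle of gin (750 mL) £35.61: beer, wine and spirits → 11.5% → £4.10
Camping tent (2-person) £299.09: sporting goods → 8.25% + 1.25% surcharge = 9.5% → £28.41
Basketball £44.76: sporting goods → 8.25% → £3.69
Sparkling wine £13.24: beer, wine and spirits → 11.5% → £1.52
Total tax = £1.64 + £7.53 + £4.10 + £28.41 + £3.69 + £1.52 = £46.89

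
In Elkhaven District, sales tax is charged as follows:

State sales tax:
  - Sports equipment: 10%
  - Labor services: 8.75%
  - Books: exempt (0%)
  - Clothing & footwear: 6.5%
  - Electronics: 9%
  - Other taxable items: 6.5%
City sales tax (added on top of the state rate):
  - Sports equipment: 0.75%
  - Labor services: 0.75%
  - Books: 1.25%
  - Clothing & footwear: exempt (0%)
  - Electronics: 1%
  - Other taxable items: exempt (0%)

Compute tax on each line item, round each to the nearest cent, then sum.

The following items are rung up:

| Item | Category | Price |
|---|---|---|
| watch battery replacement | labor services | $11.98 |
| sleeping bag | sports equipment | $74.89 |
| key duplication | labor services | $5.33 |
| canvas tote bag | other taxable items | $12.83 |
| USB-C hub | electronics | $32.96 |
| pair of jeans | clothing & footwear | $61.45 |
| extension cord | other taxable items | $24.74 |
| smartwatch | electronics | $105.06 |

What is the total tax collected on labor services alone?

Watch battery replacement $11.98: labor services → 8.75% + 0.75% city = 9.5% → $1.14
Key duplication $5.33: labor services → 8.75% + 0.75% city = 9.5% → $0.51
Tax on labor services = $1.14 + $0.51 = $1.65

$1.65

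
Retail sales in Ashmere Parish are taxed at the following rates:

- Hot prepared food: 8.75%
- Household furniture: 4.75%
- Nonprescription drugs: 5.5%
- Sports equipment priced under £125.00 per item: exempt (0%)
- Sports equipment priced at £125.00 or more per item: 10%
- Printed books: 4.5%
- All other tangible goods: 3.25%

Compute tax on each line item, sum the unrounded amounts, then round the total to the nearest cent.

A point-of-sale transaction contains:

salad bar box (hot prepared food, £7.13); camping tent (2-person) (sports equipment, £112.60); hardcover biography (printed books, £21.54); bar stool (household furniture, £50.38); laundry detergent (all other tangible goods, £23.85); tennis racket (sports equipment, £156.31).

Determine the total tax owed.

£20.39

Salad bar box £7.13: hot prepared food → 8.75% → £0.623875
Camping tent (2-person) £112.60: sports equipment, under £125.00 → 0% → £0.00
Hardcover biography £21.54: printed books → 4.5% → £0.9693
Bar stool £50.38: household furniture → 4.75% → £2.39305
Laundry detergent £23.85: all other tangible goods → 3.25% → £0.775125
Tennis racket £156.31: sports equipment, £125.00 or more → 10% → £15.631
Unrounded tax sum = £20.39235 → £20.39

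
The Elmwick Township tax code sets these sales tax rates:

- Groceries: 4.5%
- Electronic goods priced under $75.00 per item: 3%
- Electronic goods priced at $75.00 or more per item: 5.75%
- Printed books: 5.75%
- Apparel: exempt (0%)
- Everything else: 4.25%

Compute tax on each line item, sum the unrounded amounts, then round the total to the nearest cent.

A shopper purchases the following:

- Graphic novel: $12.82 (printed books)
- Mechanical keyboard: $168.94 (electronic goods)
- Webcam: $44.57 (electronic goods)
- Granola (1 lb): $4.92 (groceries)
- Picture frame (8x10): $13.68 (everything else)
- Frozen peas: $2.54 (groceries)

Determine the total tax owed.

$12.71

Graphic novel $12.82: printed books → 5.75% → $0.73715
Mechanical keyboard $168.94: electronic goods, $75.00 or more → 5.75% → $9.71405
Webcam $44.57: electronic goods, under $75.00 → 3% → $1.3371
Granola (1 lb) $4.92: groceries → 4.5% → $0.2214
Picture frame (8x10) $13.68: everything else → 4.25% → $0.5814
Frozen peas $2.54: groceries → 4.5% → $0.1143
Unrounded tax sum = $12.7054 → $12.71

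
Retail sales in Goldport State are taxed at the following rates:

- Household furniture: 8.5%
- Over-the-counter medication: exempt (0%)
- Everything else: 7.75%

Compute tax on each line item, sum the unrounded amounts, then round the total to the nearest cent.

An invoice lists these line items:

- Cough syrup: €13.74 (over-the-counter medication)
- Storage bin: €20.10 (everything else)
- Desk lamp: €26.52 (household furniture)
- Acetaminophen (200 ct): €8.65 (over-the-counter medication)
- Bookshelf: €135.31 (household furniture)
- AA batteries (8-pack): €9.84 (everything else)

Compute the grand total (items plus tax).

Cough syrup €13.74: over-the-counter medication → 0% → €0.00
Storage bin €20.10: everything else → 7.75% → €1.55775
Desk lamp €26.52: household furniture → 8.5% → €2.2542
Acetaminophen (200 ct) €8.65: over-the-counter medication → 0% → €0.00
Bookshelf €135.31: household furniture → 8.5% → €11.50135
AA batteries (8-pack) €9.84: everything else → 7.75% → €0.7626
Subtotal = €214.16; unrounded tax = €16.0759 → €16.08; total due = €230.24

€230.24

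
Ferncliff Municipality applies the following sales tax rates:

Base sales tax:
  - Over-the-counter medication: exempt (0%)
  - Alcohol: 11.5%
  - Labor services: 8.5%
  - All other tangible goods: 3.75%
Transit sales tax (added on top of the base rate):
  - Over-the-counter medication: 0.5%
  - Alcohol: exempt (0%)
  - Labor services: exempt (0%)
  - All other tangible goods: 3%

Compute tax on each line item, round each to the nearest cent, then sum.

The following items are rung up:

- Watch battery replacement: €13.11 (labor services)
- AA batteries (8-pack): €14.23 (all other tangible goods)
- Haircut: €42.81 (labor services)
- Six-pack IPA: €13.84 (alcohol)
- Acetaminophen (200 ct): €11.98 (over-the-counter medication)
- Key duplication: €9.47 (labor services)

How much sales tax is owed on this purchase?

Watch battery replacement €13.11: labor services → 8.5% + 0% transit = 8.5% → €1.11
AA batteries (8-pack) €14.23: all other tangible goods → 3.75% + 3% transit = 6.75% → €0.96
Haircut €42.81: labor services → 8.5% + 0% transit = 8.5% → €3.64
Six-pack IPA €13.84: alcohol → 11.5% + 0% transit = 11.5% → €1.59
Acetaminophen (200 ct) €11.98: over-the-counter medication → 0% + 0.5% transit = 0.5% → €0.06
Key duplication €9.47: labor services → 8.5% + 0% transit = 8.5% → €0.80
Total tax = €1.11 + €0.96 + €3.64 + €1.59 + €0.06 + €0.80 = €8.16

€8.16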